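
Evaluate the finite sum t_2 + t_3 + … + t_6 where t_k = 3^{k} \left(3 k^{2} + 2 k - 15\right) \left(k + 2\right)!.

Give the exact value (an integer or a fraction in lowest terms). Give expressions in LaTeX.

Σ = 3174474456

Compute t_(k+1)/t_k: get 3*(3*k**3 + 17*k**2 + 14*k - 30)/(3*k**2 + 2*k - 15).
Factor: A=3*k + 9; B=1; C=k**2 + 2*k/3 - 5.
f must satisfy (3*k + 9)·f(k+1) − (1)·f(k) = k**2 + 2*k/3 - 5.
Degrees (1,0,2) ⇒ d ≤ 1.
Solve for f: f(k) = (k - 3)/3 (degree 1 ≤ 1).
Get s_k = R·t_k = 3**k*(k - 3)*factorial(k + 2) with R(k) = B(k−1)f(k)/C(k) = (k - 3)/(3*k**2 + 2*k - 15).
Δs = 3**k*(3*k**2 + 2*k - 15)*factorial(k + 2), as required.
Σ_(k=2)^(6) t_k = s_(7) − s_(2) = 3174474240 − (-216) = 3174474456.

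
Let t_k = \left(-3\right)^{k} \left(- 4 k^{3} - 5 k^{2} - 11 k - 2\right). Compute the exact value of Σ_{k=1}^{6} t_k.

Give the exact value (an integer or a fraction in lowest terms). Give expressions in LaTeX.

Σ = -671406

t_(k+1)/t_k = 3*(-4*k**3 - 17*k**2 - 33*k - 22)/(4*k**3 + 5*k**2 + 11*k + 2).
Normal form (A,B,C) = (-3, 1, k**3 + 5*k**2/4 + 11*k/4 + 1/2).
f must satisfy (-3)·f(k+1) − (1)·f(k) = k**3 + 5*k**2/4 + 11*k/4 + 1/2.
From deg A=0, deg B=0, deg C=3: d=3.
Solving with deg f ≤ 3: f(k) = -(k**3 - k**2 + 2*k - 1)/4.
Then R = B(k−1)f/C = -(k**3 - k**2 + 2*k - 1)/(4*k**3 + 5*k**2 + 11*k + 2), so s_k = R(k)·t_k = (-3)**k*(k**3 - k**2 + 2*k - 1).
Check: Δs_k = (-3)**k*(-4*k**3 - 5*k**2 - 11*k - 2). ✓
Telescoping: Σ = s_(7) − s_(1) = -671409 − (-3) = -671406.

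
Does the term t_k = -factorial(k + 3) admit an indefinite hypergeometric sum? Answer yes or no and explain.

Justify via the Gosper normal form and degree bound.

Compute t_(k+1)/t_k: get k + 4.
Normal form (A,B,C) = (k + 4, 1, 1).
Key eq: (k + 4)·f(k+1) = (1)·f(k) + (1).
Bound: deg f ≤ -1.
deg f ≤ -1 is impossible — no certificate.

No. Not Gosper-summable.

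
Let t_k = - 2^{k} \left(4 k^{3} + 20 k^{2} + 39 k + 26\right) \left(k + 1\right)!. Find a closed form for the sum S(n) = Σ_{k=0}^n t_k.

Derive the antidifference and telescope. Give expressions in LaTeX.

The ratio is 2*(4*k**4 + 40*k**3 + 155*k**2 + 271*k + 178)/(4*k**3 + 20*k**2 + 39*k + 26).
Normal form (A,B,C) = (2*k + 4, 1, k**3 + 5*k**2 + 39*k/4 + 13/2).
Solve (2*k + 4)·f(k+1) − (1)·f(k) = k**3 + 5*k**2 + 39*k/4 + 13/2.
Degrees (1,0,3) ⇒ d ≤ 2.
A polynomial solution: f(k) = (2*k**2 + 3*k + 2)/4.
Then R = B(k−1)f/C = (2*k**2 + 3*k + 2)/(4*k**3 + 20*k**2 + 39*k + 26), so s_k = R(k)·t_k = -2**k*(2*k**2 + 3*k + 2)*factorial(k + 1).
Δs = -2**k*(4*k**3 + 20*k**2 + 39*k + 26)*factorial(k + 1), as required.
s_(n+1) = -2**(n + 1)*(2*n**2 + 7*n + 7)*factorial(n + 2) and s_(0) = -2, so S(n) = -4*2**n*n**4*factorial(n) - 26*2**n*n**3*factorial(n) - 64*2**n*n**2*factorial(n) - 70*2**n*n*factorial(n) - 28*2**n*factorial(n) + 2.

S(n) = - 4 \cdot 2^{n} n^{4} n! - 26 \cdot 2^{n} n^{3} n! - 64 \cdot 2^{n} n^{2} n! - 70 \cdot 2^{n} n n! - 28 \cdot 2^{n} n! + 2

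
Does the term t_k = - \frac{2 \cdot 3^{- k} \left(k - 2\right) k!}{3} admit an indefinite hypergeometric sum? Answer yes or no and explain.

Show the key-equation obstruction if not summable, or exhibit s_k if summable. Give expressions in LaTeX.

Yes. s_k = - 2 \cdot 3^{- k} k!.

Compute t_(k+1)/t_k: get (k**2 - 1)/(3*(k - 2)).
Normal form (A,B,C) = (k/3 + 1/3, 1, k - 2).
Set up (k/3 + 1/3)·f(k+1) − (1)·f(k) − (k - 2) = 0.
deg f ≤ 0 (via 1,0,1).
Solve for f: f(k) = 3 (degree 0 ≤ 0).
So s_k = (B(k−1)f/C)·t_k = (3/(k - 2))·t_k = -2*factorial(k)/3**k.
Check: Δs_k = -2*(k - 2)*factorial(k)/(3*3**k). ✓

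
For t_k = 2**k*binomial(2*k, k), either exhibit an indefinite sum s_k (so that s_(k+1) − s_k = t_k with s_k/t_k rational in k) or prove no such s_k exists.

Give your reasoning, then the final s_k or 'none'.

not Gosper-summable; s_k does not exist

Compute t_(k+1)/t_k: get 4*(2*k + 1)/(k + 1).
Factor: A=8*k + 4; B=k + 1; C=1.
f must satisfy (8*k + 4)·f(k+1) − (k)·f(k) = 1.
Bound: deg f ≤ -1.
Negative degree bound (-1): no f exists, t_k not Gosper-summable.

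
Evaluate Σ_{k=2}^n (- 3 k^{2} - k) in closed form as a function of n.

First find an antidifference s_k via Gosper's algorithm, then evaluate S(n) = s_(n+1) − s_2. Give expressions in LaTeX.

Ratio r(k) = (k + 3*(k + 1)**2 + 1)/(k*(3*k + 1)).
Normal form (A,B,C) = (1, 1, k**2 + k/3).
Solve (1)·f(k+1) − (1)·f(k) = k**2 + k/3.
Degrees (0,0,2) ⇒ d ≤ 3.
Solving with deg f ≤ 3: f(k) = k**2*(k - 1)/3.
So s_k = (B(k−1)f/C)·t_k = (k*(k - 1)/(3*k + 1))·t_k = k**2*(1 - k).
Check: Δs_k = k*(-3*k - 1). ✓
Σ_(k=2)^n t_k = s_(n+1) − s_(2) = (n*(-n**2 - 2*n - 1)) − (-4), i.e. -n**3 - 2*n**2 - n + 4.

S(n) = - n^{3} - 2 n^{2} - n + 4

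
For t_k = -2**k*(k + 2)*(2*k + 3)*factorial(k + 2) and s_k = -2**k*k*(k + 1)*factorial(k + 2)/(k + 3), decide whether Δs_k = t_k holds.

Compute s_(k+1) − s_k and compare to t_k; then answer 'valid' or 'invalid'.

s_(k+1) = -2**(k + 1)*(k + 1)*(k + 2)*factorial(k + 3)/(k + 4)
s_(k+1) − s_k = -2**k*(k + 1)*(2*k**3 + 15*k**2 + 38*k + 36)*factorial(k + 2)/((k + 3)*(k + 4))
(s_(k+1) − s_k) − t_k = 2**(k + 1)*(2*k**3 + 13*k**2 + 26*k + 18)*factorial(k + 2)/((k + 3)*(k + 4))

Invalid: residual 2**(k + 1)*(2*k**3 + 13*k**2 + 26*k + 18)*factorial(k + 2)/((k + 3)*(k + 4)) ≠ 0.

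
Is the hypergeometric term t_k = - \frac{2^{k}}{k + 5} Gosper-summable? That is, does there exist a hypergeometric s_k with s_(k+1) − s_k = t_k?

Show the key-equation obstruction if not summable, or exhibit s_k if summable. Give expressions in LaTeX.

r(k) = 2*(k + 5)/(k + 6) after simplifying.
Gosper form: A/B · C(k+1)/C(k) with A=2*k + 10, B=k + 6, C=1.
f must satisfy (2*k + 10)·f(k+1) − (k + 5)·f(k) = 1.
d = -1 from the (1,1,0) case.
deg f ≤ -1 is impossible — no certificate.

No. Not Gosper-summable.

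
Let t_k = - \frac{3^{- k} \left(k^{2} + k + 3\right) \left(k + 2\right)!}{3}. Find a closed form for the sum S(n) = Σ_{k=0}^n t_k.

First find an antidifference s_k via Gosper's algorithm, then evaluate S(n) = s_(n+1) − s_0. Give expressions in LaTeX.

S(n) = - 3^{- n - 1} \left(n + 1\right) \left(n + 3\right)!

The ratio is (k + 3)*(k + (k + 1)**2 + 4)/(3*(k**2 + k + 3)).
Factor: A=k/3 + 1; B=1; C=k**2 + k + 3.
Set up (k/3 + 1)·f(k+1) − (1)·f(k) − (k**2 + k + 3) = 0.
d = 1 from the (1,0,2) case.
Solve for f: f(k) = 3*k (degree 1 ≤ 1).
R(k) = B(k−1)·f(k)/C(k) = 3*k/(k**2 + k + 3); s_k = R·t_k = -k*factorial(k + 2)/3**k.
Δs = -(k**2 + k + 3)*factorial(k + 2)/(3*3**k), as required.
Telescope: S(n) = s_(n+1) − s_(0) = -3**(-n - 1)*(n + 1)*factorial(n + 3) − (0) = -3**(-n - 1)*(n + 1)*factorial(n + 3).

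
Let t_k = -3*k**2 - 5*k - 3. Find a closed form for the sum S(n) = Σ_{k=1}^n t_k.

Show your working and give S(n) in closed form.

S(n) = n*(-n**2 - 4*n - 6)

Compute t_(k+1)/t_k: get (3*k**2 + 11*k + 11)/(3*k**2 + 5*k + 3).
So A=1 and B=1, with C=k**2 + 5*k/3 + 1.
Set up (1)·f(k+1) − (1)·f(k) − (k**2 + 5*k/3 + 1) = 0.
deg f ≤ 3 (via 0,0,2).
Match coefficients ⇒ f(k) = k*(k**2 + k + 1)/3.
R(k) = B(k−1)·f(k)/C(k) = k*(k**2 + k + 1)/(3*k**2 + 5*k + 3); s_k = R·t_k = k*(-k**2 - k - 1).
Verify: -3*k**2 - 5*k - 3 matches t_k.
s_(n+1) = -n**3 - 4*n**2 - 6*n - 3 and s_(1) = -3, so S(n) = n*(-n**2 - 4*n - 6).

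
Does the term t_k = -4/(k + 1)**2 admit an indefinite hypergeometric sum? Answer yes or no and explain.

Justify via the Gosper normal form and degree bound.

No — key equation has no polynomial f.

r(k) = (k + 1)**2/(k + 2)**2 after simplifying.
So A=k**2 + 2*k + 1 and B=k**2 + 4*k + 4, with C=1.
f must satisfy (k**2 + 2*k + 1)·f(k+1) − (k**2 + 2*k + 1)·f(k) = 1.
Bound: deg f ≤ 0.
f = c0 ⇒ A·f(k+1) − B(k−1)·f(k) − C = -1. The system {-1 = 0} is inconsistent; no antidifference.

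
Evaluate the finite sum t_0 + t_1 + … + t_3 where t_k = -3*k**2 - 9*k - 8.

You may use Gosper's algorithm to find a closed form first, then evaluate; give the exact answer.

Σ = -128

Ratio r(k) = (3*k**2 + 15*k + 20)/(3*k**2 + 9*k + 8).
Normal form (A,B,C) = (1, 1, k**2 + 3*k + 8/3).
Solve (1)·f(k+1) − (1)·f(k) = k**2 + 3*k + 8/3.
deg f ≤ 3 (via 0,0,2).
Match coefficients ⇒ f(k) = k*(k**2 + 3*k + 4)/3.
Then R = B(k−1)f/C = k*(k**2 + 3*k + 4)/(3*k**2 + 9*k + 8), so s_k = R(k)·t_k = k*(-k**2 - 3*k - 4).
s_(k+1) − s_k = -3*k**2 - 9*k - 8 = t_k.
Σ_(k=0)^(3) t_k = s_(4) − s_(0) = -128 − (0) = -128.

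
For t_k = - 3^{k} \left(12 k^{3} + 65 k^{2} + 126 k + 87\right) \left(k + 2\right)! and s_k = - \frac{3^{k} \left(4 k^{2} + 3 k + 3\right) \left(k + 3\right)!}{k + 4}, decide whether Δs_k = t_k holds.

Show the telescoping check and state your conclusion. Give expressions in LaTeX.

s_(k+1) = -3**(k + 1)*(4*k**2 + 11*k + 10)*factorial(k + 4)/(k + 5)
s_(k+1) − s_k = -3**k*(12*k**4 + 125*k**3 + 463*k**2 + 750*k + 465)*factorial(k + 3)/((k + 4)*(k + 5))
(s_(k+1) − s_k) − t_k = 3**k*(12*k**4 + 113*k**3 + 382*k**2 + 588*k + 345)*factorial(k + 2)/((k + 4)*(k + 5))

Invalid: residual \frac{3^{k} \left(12 k^{4} + 113 k^{3} + 382 k^{2} + 588 k + 345\right) \left(k + 2\right)!}{\left(k + 4\right) \left(k + 5\right)} ≠ 0.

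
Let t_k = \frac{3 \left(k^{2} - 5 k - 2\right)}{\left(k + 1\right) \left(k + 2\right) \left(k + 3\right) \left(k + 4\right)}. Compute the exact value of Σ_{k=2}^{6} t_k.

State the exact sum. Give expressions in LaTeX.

Σ = -19/180

Compute t_(k+1)/t_k: get (k**3 - 2*k**2 - 9*k - 6)/(k**3 - 27*k - 10).
Factor: A=k + 1; B=k + 5; C=k**2 - 5*k - 2.
Set up (k + 1)·f(k+1) − (k + 4)·f(k) − (k**2 - 5*k - 2) = 0.
deg f ≤ 3 (via 1,1,2).
Solve for f: f(k) = -k*(k**2 + 15*k + 2)/9 (degree 3 ≤ 3).
R(k) = B(k−1)·f(k)/C(k) = -k*(k + 4)*(k**2 + 15*k + 2)/(9*(k**2 - 5*k - 2)); s_k = R·t_k = k*(-k**2 - 15*k - 2)/(3*(k + 1)*(k + 2)*(k + 3)).
Check: Δs_k = 3*(k**2 - 5*k - 2)/(k**4 + 10*k**3 + 35*k**2 + 50*k + 24). ✓
Σ_(k=2)^(6) t_k = s_(7) − s_(2) = -91/180 − (-2/5) = -19/180.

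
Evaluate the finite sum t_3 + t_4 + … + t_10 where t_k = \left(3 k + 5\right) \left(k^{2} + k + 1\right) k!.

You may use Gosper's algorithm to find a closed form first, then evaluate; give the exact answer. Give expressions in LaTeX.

Σ = 15248217420

Step 1: r(k) = (k + 1)*(3*k + 8)*(k + (k + 1)**2 + 2)/((3*k + 5)*(k**2 + k + 1)).
So A=k + 1 and B=1, with C=k**3 + 8*k**2/3 + 8*k/3 + 5/3.
Solve (k + 1)·f(k+1) − (1)·f(k) = k**3 + 8*k**2/3 + 8*k/3 + 5/3.
deg f ≤ 2 (via 1,0,3).
Solving with deg f ≤ 2: f(k) = (3*k**2 + 2*k - 3)/3.
Get s_k = R·t_k = (3*k**2 + 2*k - 3)*factorial(k) with R(k) = B(k−1)f(k)/C(k) = (3*k**2 + 2*k - 3)/((3*k + 5)*(k**2 + k + 1)).
Check: Δs_k = (3*k + 5)*(k**2 + k + 1)*factorial(k). ✓
Sum = s_(11) − s_(3); s_(11) = 15248217600, s_(3) = 180 ⇒ 15248217420.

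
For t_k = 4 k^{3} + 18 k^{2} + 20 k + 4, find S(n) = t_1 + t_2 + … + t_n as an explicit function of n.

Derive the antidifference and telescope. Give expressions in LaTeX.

The ratio is (2*k**3 + 15*k**2 + 34*k + 23)/(2*k**3 + 9*k**2 + 10*k + 2).
Gosper form: A/B · C(k+1)/C(k) with A=1, B=1, C=k**3 + 9*k**2/2 + 5*k + 1.
Solve (1)·f(k+1) − (1)·f(k) = k**3 + 9*k**2/2 + 5*k + 1.
From deg A=0, deg B=0, deg C=3: d=4.
Solve for f: f(k) = k*(k + 3)*(k**2 + k - 1)/4 (degree 4 ≤ 4).
Then R = B(k−1)f/C = k*(k + 3)*(k**2 + k - 1)/(2*(2*k**3 + 9*k**2 + 10*k + 2)), so s_k = R(k)·t_k = k*(k**3 + 4*k**2 + 2*k - 3).
s_(k+1) − s_k = 4*k**3 + 18*k**2 + 20*k + 4 = t_k.
Telescope: S(n) = s_(n+1) − s_(1) = n**4 + 8*n**3 + 20*n**2 + 17*n + 4 − (4) = n*(n**3 + 8*n**2 + 20*n + 17).

S(n) = n \left(n^{3} + 8 n^{2} + 20 n + 17\right)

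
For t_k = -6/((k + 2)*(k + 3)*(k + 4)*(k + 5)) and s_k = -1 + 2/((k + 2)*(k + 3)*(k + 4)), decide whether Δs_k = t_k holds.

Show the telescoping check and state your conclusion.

Valid — Δs_k = t_k.

s_(k+1) = -1 + 2/((k + 3)*(k + 4)*(k + 5))
s_(k+1) − s_k = -6/((k + 2)*(k + 3)*(k + 4)*(k + 5))
(s_(k+1) − s_k) − t_k = 0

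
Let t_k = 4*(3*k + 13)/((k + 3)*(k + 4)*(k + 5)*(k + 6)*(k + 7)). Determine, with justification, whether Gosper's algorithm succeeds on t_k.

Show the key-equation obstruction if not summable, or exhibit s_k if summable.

Yes. s_k = 2*k*(k**2 + 14*k + 63)/(45*(k**3 + 14*k**2 + 63*k + 90)).

t_(k+1)/t_k = (k + 3)*(3*k + 16)/((k + 8)*(3*k + 13)).
Factor: A=k + 3; B=k + 8; C=k + 13/3.
Key eq: (k + 3)·f(k+1) = (k + 7)·f(k) + (k + 13/3).
Degrees (1,1,1) ⇒ d ≤ 4.
Solving with deg f ≤ 4: f(k) = k*(k + 4)*(k**2 + 14*k + 63)/270.
R(k) = B(k−1)·f(k)/C(k) = k*(k + 4)*(k + 7)*(k**2 + 14*k + 63)/(90*(3*k + 13)); s_k = R·t_k = 2*k*(k**2 + 14*k + 63)/(45*(k**3 + 14*k**2 + 63*k + 90)).
s_(k+1) − s_k = 4*(3*k + 13)/(k**5 + 25*k**4 + 245*k**3 + 1175*k**2 + 2754*k + 2520) = t_k.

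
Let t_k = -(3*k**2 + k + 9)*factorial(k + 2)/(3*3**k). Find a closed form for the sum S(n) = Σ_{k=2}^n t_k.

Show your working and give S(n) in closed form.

Step 1: r(k) = (k + 3)*(k + 3*(k + 1)**2 + 10)/(3*(3*k**2 + k + 9)).
Take A(k)=k/3 + 1, B(k)=1, C(k)=k**2 + k/3 + 3.
Need (k/3 + 1)·f(k+1) − (1)·f(k) = k**2 + k/3 + 3.
Bound: deg f ≤ 1.
Coefficient equations give f(k) = 3*k - 2.
So s_k = (B(k−1)f/C)·t_k = (3*(3*k - 2)/(3*k**2 + k + 9))·t_k = -(3*k - 2)*factorial(k + 2)/3**k.
Δs = -(3*k**2 + k + 9)*factorial(k + 2)/(3*3**k), as required.
Telescope: S(n) = s_(n+1) − s_(2) = -3**(-n - 1)*(3*n + 1)*factorial(n + 3) − (-32/3) = 32/3 - n*factorial(n + 3)/3**n - factorial(n + 3)/(3*3**n).

S(n) = 32/3 - n*factorial(n + 3)/3**n - factorial(n + 3)/(3*3**n)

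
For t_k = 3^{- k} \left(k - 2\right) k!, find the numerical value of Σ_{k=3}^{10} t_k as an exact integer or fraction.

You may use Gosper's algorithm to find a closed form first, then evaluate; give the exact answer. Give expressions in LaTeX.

Σ = 492314/729

t_(k+1)/t_k = (k**2 - 1)/(3*(k - 2)).
Normal form (A,B,C) = (k/3 + 1/3, 1, k - 2).
Solve (k/3 + 1/3)·f(k+1) − (1)·f(k) = k - 2.
Degrees (1,0,1) ⇒ d ≤ 0.
Coefficient equations give f(k) = 3.
R(k) = B(k−1)·f(k)/C(k) = 3/(k - 2); s_k = R·t_k = 3**(1 - k)*factorial(k).
Δs = (k - 2)*factorial(k)/3**k, as required.
Σ_(k=3)^(10) t_k = s_(11) − s_(3) = 492800/729 − (2/3) = 492314/729.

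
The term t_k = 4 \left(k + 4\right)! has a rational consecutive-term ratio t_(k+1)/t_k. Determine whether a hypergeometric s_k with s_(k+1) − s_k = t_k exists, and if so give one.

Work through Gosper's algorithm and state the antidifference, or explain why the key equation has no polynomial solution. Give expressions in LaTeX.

Ratio r(k) = k + 5.
A = k + 5, B = 1, C = 1.
Key eq: (k + 5)·f(k+1) = (1)·f(k) + (1).
From deg A=1, deg B=0, deg C=0: d=-1.
Bound -1 < 0, so the key equation has no polynomial solution.

no hypergeometric antidifference exists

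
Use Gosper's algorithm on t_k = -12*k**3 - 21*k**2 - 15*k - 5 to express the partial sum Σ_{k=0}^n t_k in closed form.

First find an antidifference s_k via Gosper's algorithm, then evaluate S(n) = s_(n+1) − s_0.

Ratio r(k) = (12*k**3 + 57*k**2 + 93*k + 53)/(12*k**3 + 21*k**2 + 15*k + 5).
Normal form (A,B,C) = (1, 1, k**3 + 7*k**2/4 + 5*k/4 + 5/12).
Need (1)·f(k+1) − (1)·f(k) = k**3 + 7*k**2/4 + 5*k/4 + 5/12.
From deg A=0, deg B=0, deg C=3: d=4.
Solving with deg f ≤ 4: f(k) = k*(3*k**3 + k**2 + 1)/12.
So s_k = (B(k−1)f/C)·t_k = (k*(3*k**3 + k**2 + 1)/(12*k**3 + 21*k**2 + 15*k + 5))·t_k = -3*k**4 - k**3 - k.
Check: Δs_k = -12*k**3 - 21*k**2 - 15*k - 5. ✓
Telescope: S(n) = s_(n+1) − s_(0) = -3*n**4 - 13*n**3 - 21*n**2 - 16*n - 5 − (0) = -3*n**4 - 13*n**3 - 21*n**2 - 16*n - 5.

S(n) = -3*n**4 - 13*n**3 - 21*n**2 - 16*n - 5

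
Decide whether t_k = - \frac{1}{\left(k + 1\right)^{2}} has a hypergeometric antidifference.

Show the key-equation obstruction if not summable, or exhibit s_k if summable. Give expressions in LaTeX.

No — the linear system for f has no solution.

The ratio is (k + 1)**2/(k + 2)**2.
Factor: A=k**2 + 2*k + 1; B=k**2 + 4*k + 4; C=1.
f must satisfy (k**2 + 2*k + 1)·f(k+1) − (k**2 + 2*k + 1)·f(k) = 1.
Bound: deg f ≤ 0.
f = c0 ⇒ A·f(k+1) − B(k−1)·f(k) − C = -1. The system {-1 = 0} is inconsistent; no antidifference.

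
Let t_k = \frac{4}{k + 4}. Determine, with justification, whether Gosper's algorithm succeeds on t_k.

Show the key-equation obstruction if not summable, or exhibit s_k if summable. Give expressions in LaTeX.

No. Not Gosper-summable.

Compute t_(k+1)/t_k: get (k + 4)/(k + 5).
Gosper form: A/B · C(k+1)/C(k) with A=k + 4, B=k + 5, C=1.
Solve (k + 4)·f(k+1) − (k + 4)·f(k) = 1.
Degrees (1,1,0) ⇒ d ≤ 0.
Write f(k) = c0. Then LHS − RHS = -1, requiring -1 = 0: contradictory. No certificate.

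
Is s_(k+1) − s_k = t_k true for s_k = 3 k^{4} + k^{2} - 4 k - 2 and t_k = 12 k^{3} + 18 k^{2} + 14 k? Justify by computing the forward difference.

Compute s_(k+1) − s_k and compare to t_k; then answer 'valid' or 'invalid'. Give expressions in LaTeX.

Valid: the claim telescopes to t_k.

s_(k+1) = -4*k + 3*(k + 1)**4 + (k + 1)**2 - 6
s_(k+1) − s_k = 2*k*(6*k**2 + 9*k + 7)
(s_(k+1) − s_k) − t_k = 0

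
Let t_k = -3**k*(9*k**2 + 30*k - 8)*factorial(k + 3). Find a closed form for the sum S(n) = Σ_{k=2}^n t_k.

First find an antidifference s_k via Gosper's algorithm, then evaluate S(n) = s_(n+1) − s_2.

r(k) = 3*(9*k**3 + 84*k**2 + 223*k + 124)/(9*k**2 + 30*k - 8) after simplifying.
Factor: A=3*k + 12; B=1; C=k**2 + 10*k/3 - 8/9.
f must satisfy (3*k + 12)·f(k+1) − (1)·f(k) = k**2 + 10*k/3 - 8/9.
From deg A=1, deg B=0, deg C=2: d=1.
Solving with deg f ≤ 1: f(k) = (3*k - 4)/9.
Get s_k = R·t_k = -3**k*(3*k - 4)*factorial(k + 3) with R(k) = B(k−1)f(k)/C(k) = (3*k - 4)/(9*k**2 + 30*k - 8).
Verify: -3**k*(9*k**2 + 30*k - 8)*factorial(k + 3) matches t_k.
Evaluate: s_(n+1) = -3**(n + 1)*(3*n - 1)*factorial(n + 4); subtract s_(2) = -2160 ⇒ S(n) = -9*3**n*n*factorial(n + 4) + 3*3**n*factorial(n + 4) + 2160.

S(n) = -9*3**n*n*factorial(n + 4) + 3*3**n*factorial(n + 4) + 2160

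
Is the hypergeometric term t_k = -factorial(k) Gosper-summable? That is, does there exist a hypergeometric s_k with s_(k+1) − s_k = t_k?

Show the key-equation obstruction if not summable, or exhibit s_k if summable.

No. Not Gosper-summable.

Compute t_(k+1)/t_k: get k + 1.
So A=k + 1 and B=1, with C=1.
Key eq: (k + 1)·f(k+1) = (1)·f(k) + (1).
Degrees (1,0,0) ⇒ d ≤ -1.
Bound -1 < 0, so the key equation has no polynomial solution.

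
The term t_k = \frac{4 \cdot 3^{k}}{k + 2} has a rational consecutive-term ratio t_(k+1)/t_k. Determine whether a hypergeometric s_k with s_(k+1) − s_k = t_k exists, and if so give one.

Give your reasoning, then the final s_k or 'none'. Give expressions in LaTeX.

The ratio is 3*(k + 2)/(k + 3).
A = 3*k + 6, B = k + 3, C = 1.
Set up (3*k + 6)·f(k+1) − (k + 2)·f(k) − (1) = 0.
d = -1 from the (1,1,0) case.
deg f ≤ -1 is impossible — no certificate.

not Gosper-summable; s_k does not exist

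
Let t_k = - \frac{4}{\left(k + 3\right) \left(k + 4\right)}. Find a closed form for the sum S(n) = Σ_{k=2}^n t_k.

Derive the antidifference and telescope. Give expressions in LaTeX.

S(n) = \frac{4 \left(1 - n\right)}{5 \left(n + 4\right)}

t_(k+1)/t_k = (k + 3)/(k + 5).
Normal form (A,B,C) = (k + 3, k + 5, 1).
Solve (k + 3)·f(k+1) − (k + 4)·f(k) = 1.
d = 1 from the (1,1,0) case.
Solving with deg f ≤ 1: f(k) = k/3.
Then R = B(k−1)f/C = k*(k + 4)/3, so s_k = R(k)·t_k = -4*k/(3*k + 9).
s_(k+1) − s_k = -4/(k**2 + 7*k + 12) = t_k.
Σ_(k=2)^n t_k = s_(n+1) − s_(2) = (4*(-n - 1)/(3*(n + 4))) − (-8/15), i.e. 4*(1 - n)/(5*(n + 4)).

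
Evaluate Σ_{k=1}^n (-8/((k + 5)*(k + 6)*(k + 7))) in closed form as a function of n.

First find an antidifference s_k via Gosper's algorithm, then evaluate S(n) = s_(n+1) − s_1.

S(n) = 2*n*(-n - 13)/(21*(n**2 + 13*n + 42))

Ratio r(k) = (k + 5)/(k + 8).
A = k + 5, B = k + 8, C = 1.
Key eq: (k + 5)·f(k+1) = (k + 7)·f(k) + (1).
deg f ≤ 2 (via 1,1,0).
Solving with deg f ≤ 2: f(k) = k*(k + 11)/60.
R(k) = B(k−1)·f(k)/C(k) = k*(k + 7)*(k + 11)/60; s_k = R·t_k = 2*k*(-k - 11)/(15*(k + 5)*(k + 6)).
Check: Δs_k = -8/(k**3 + 18*k**2 + 107*k + 210). ✓
Evaluate: s_(n+1) = 2*(-n**2 - 13*n - 12)/(15*(n**2 + 13*n + 42)); subtract s_(1) = -4/105 ⇒ S(n) = 2*n*(-n - 13)/(21*(n**2 + 13*n + 42)).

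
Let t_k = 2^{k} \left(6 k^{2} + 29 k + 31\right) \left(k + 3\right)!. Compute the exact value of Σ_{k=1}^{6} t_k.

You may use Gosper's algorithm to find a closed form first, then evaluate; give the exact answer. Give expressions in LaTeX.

Σ = 10218700608

t_(k+1)/t_k = 2*(6*k**3 + 65*k**2 + 230*k + 264)/(6*k**2 + 29*k + 31).
Factor: A=2*k + 8; B=1; C=k**2 + 29*k/6 + 31/6.
Set up (2*k + 8)·f(k+1) − (1)·f(k) − (k**2 + 29*k/6 + 31/6) = 0.
From deg A=1, deg B=0, deg C=2: d=1.
A polynomial solution: f(k) = (3*k + 1)/6.
R(k) = B(k−1)·f(k)/C(k) = (3*k + 1)/(6*k**2 + 29*k + 31); s_k = R·t_k = 2**k*(3*k + 1)*factorial(k + 3).
Δs = 2**k*(6*k**2 + 29*k + 31)*factorial(k + 3), as required.
Sum = s_(7) − s_(1); s_(7) = 10218700800, s_(1) = 192 ⇒ 10218700608.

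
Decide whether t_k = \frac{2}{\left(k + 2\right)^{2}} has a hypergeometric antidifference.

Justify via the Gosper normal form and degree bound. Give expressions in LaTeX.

No — t_k has no hypergeometric antidifference.

Ratio r(k) = (k + 2)**2/(k + 3)**2.
A = k**2 + 4*k + 4, B = k**2 + 6*k + 9, C = 1.
Set up (k**2 + 4*k + 4)·f(k+1) − (k**2 + 4*k + 4)·f(k) − (1) = 0.
d = 0 from the (2,2,0) case.
f = c0 ⇒ A·f(k+1) − B(k−1)·f(k) − C = -1. The system {-1 = 0} is inconsistent; no antidifference.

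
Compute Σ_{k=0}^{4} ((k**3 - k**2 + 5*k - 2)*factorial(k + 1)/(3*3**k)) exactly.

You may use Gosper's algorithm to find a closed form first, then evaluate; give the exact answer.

Σ = 400/9

The ratio is (k + 2)*(5*k + (k + 1)**3 - (k + 1)**2 + 3)/(3*(k**3 - k**2 + 5*k - 2)).
A = k/3 + 2/3, B = 1, C = k**3 - k**2 + 5*k - 2.
f must satisfy (k/3 + 2/3)·f(k+1) − (1)·f(k) = k**3 - k**2 + 5*k - 2.
Degrees (1,0,3) ⇒ d ≤ 2.
Match coefficients ⇒ f(k) = 3*k*(k - 2).
R(k) = B(k−1)·f(k)/C(k) = 3*k*(k - 2)/(k**3 - k**2 + 5*k - 2); s_k = R·t_k = k*(k - 2)*factorial(k + 1)/3**k.
Δs = (k**3 - k**2 + 5*k - 2)*factorial(k + 1)/(3*3**k), as required.
Σ_(k=0)^(4) t_k = s_(5) − s_(0) = 400/9 − (0) = 400/9.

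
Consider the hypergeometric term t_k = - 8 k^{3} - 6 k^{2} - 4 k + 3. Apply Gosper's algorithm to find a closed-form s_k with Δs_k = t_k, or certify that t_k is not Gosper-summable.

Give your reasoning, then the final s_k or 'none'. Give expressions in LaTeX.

s_k = k \left(- 2 k^{3} + 2 k^{2} - k + 4\right)

Compute t_(k+1)/t_k: get (8*k**3 + 30*k**2 + 40*k + 15)/(8*k**3 + 6*k**2 + 4*k - 3).
A = 1, B = 1, C = k**3 + 3*k**2/4 + k/2 - 3/8.
Solve (1)·f(k+1) − (1)·f(k) = k**3 + 3*k**2/4 + k/2 - 3/8.
d = 4 from the (0,0,3) case.
Solve for f: f(k) = k*(2*k**3 - 2*k**2 + k - 4)/8 (degree 4 ≤ 4).
R(k) = B(k−1)·f(k)/C(k) = k*(2*k**3 - 2*k**2 + k - 4)/(8*k**3 + 6*k**2 + 4*k - 3); s_k = R·t_k = k*(-2*k**3 + 2*k**2 - k + 4).
Check: Δs_k = -8*k**3 - 6*k**2 - 4*k + 3. ✓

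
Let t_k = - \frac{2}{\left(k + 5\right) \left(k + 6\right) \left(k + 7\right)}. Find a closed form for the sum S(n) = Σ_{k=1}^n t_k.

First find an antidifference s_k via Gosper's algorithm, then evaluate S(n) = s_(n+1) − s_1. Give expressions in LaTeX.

The ratio is (k + 5)/(k + 8).
Take A(k)=k + 5, B(k)=k + 8, C(k)=1.
Solve (k + 5)·f(k+1) − (k + 7)·f(k) = 1.
d = 2 from the (1,1,0) case.
Match coefficients ⇒ f(k) = k*(k + 11)/60.
Then R = B(k−1)f/C = k*(k + 7)*(k + 11)/60, so s_k = R(k)·t_k = k*(-k - 11)/(30*(k + 5)*(k + 6)).
Verify: -2/(k**3 + 18*k**2 + 107*k + 210) matches t_k.
Σ_(k=1)^n t_k = s_(n+1) − s_(1) = ((-n**2 - 13*n - 12)/(30*(n**2 + 13*n + 42))) − (-1/105), i.e. n*(-n - 13)/(42*(n**2 + 13*n + 42)).

S(n) = \frac{n \left(- n - 13\right)}{42 \left(n^{2} + 13 n + 42\right)}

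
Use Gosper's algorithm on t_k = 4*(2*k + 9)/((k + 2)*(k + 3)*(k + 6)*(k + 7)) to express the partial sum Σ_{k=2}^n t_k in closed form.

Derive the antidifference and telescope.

S(n) = (n**2 + 10*n - 11)/(8*(n**2 + 10*n + 21))

Ratio r(k) = (k + 2)*(k + 6)*(2*k + 11)/((k + 4)*(k + 8)*(2*k + 9)).
So A=k + 2 and B=k + 8, with C=k**3 + 27*k**2/2 + 121*k/2 + 90.
Key eq: (k + 2)·f(k+1) = (k + 7)·f(k) + (k**3 + 27*k**2/2 + 121*k/2 + 90).
d = 5 from the (1,1,3) case.
Solve for f: f(k) = k*(k + 3)*(k + 4)*(k + 5)*(k + 8)/24 (degree 5 ≤ 5).
So s_k = (B(k−1)f/C)·t_k = (k*(k + 3)*(k + 7)*(k + 8)/(12*(2*k + 9)))·t_k = k*(k + 8)/(3*(k**2 + 8*k + 12)).
Δs = 4*(2*k + 9)/(k**4 + 18*k**3 + 113*k**2 + 288*k + 252), as required.
s_(n+1) = (n**2 + 10*n + 9)/(3*(n**2 + 10*n + 21)) and s_(2) = 5/24, so S(n) = (n**2 + 10*n - 11)/(8*(n**2 + 10*n + 21)).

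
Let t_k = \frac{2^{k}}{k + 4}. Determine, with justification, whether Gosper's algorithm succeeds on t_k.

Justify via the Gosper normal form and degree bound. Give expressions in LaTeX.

No; the degree bound rules out any f.

Compute t_(k+1)/t_k: get 2*(k + 4)/(k + 5).
Factor: A=2*k + 8; B=k + 5; C=1.
Solve (2*k + 8)·f(k+1) − (k + 4)·f(k) = 1.
deg f ≤ -1 (via 1,1,0).
deg f ≤ -1 is impossible — no certificate.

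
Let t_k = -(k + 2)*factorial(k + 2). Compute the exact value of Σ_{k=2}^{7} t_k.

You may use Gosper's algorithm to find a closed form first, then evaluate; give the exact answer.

Σ = -3628776

Step 1: r(k) = (k + 3)**2/(k + 2).
Normal form (A,B,C) = (k + 3, 1, k + 2).
Set up (k + 3)·f(k+1) − (1)·f(k) − (k + 2) = 0.
Degrees (1,0,1) ⇒ d ≤ 0.
Coefficient equations give f(k) = 1.
R(k) = B(k−1)·f(k)/C(k) = 1/(k + 2); s_k = R·t_k = -factorial(k + 2).
Δs = -(k + 2)*factorial(k + 2), as required.
Sum = s_(8) − s_(2); s_(8) = -3628800, s_(2) = -24 ⇒ -3628776.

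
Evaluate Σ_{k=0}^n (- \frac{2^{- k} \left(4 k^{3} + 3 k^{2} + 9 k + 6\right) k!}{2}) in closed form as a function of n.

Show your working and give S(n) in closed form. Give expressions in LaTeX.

Ratio r(k) = (4*k**4 + 19*k**3 + 42*k**2 + 49*k + 22)/(2*(4*k**3 + 3*k**2 + 9*k + 6)).
Gosper form: A/B · C(k+1)/C(k) with A=k/2 + 1/2, B=1, C=k**3 + 3*k**2/4 + 9*k/4 + 3/2.
f must satisfy (k/2 + 1/2)·f(k+1) − (1)·f(k) = k**3 + 3*k**2/4 + 9*k/4 + 3/2.
d = 2 from the (1,0,3) case.
Coefficient equations give f(k) = (k - 1)*(4*k + 3)/2.
Then R = B(k−1)f/C = 2*(k - 1)*(4*k + 3)/(4*k**3 + 3*k**2 + 9*k + 6), so s_k = R(k)·t_k = -(k - 1)*(4*k + 3)*factorial(k)/2**k.
Δs = -(4*k**3 + 3*k**2 + 9*k + 6)*factorial(k)/(2*2**k), as required.
Telescope: S(n) = s_(n+1) − s_(0) = -2**(-n - 1)*n*(4*n + 7)*factorial(n + 1) − (3) = -(6*2**n + 4*n**3*factorial(n) + 11*n**2*factorial(n) + 7*n*factorial(n))/(2*2**n).

S(n) = - \frac{2^{- n} \left(6 \cdot 2^{n} + 4 n^{3} n! + 11 n^{2} n! + 7 n n!\right)}{2}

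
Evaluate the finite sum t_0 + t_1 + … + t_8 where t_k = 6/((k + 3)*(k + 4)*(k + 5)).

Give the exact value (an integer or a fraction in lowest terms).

Σ = 3/13

t_(k+1)/t_k = (k + 3)/(k + 6).
A = k + 3, B = k + 6, C = 1.
f must satisfy (k + 3)·f(k+1) − (k + 5)·f(k) = 1.
d = 2 from the (1,1,0) case.
A polynomial solution: f(k) = k*(k + 7)/24.
R(k) = B(k−1)·f(k)/C(k) = k*(k + 5)*(k + 7)/24; s_k = R·t_k = k*(k + 7)/(4*(k + 3)*(k + 4)).
Δs = 6/(k**3 + 12*k**2 + 47*k + 60), as required.
Telescoping: Σ = s_(9) − s_(0) = 3/13 − (0) = 3/13.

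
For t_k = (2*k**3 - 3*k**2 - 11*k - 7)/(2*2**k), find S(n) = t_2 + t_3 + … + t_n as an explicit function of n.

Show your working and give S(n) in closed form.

S(n) = 2**(-n - 2)*(29*2**n - 4*n**3 - 18*n**2 - 26*n - 10)

Compute t_(k+1)/t_k: get (2*k**3 + 3*k**2 - 11*k - 19)/(2*(2*k**3 - 3*k**2 - 11*k - 7)).
A = 1/2, B = 1, C = k**3 - 3*k**2/2 - 11*k/2 - 7/2.
Need (1/2)·f(k+1) − (1)·f(k) = k**3 - 3*k**2/2 - 11*k/2 - 7/2.
d = 3 from the (0,0,3) case.
Solve for f: f(k) = -2*k**3 - 3*k**2 - k + 1 (degree 3 ≤ 3).
Certificate R = B(k−1)f/C = -2*(2*k**3 + 3*k**2 + k - 1)/(2*k**3 - 3*k**2 - 11*k - 7) gives s_k = (-2*k**3 - 3*k**2 - k + 1)/2**k.
Check: Δs_k = (2*k**3 - 3*k**2 - 11*k - 7)/(2*2**k). ✓
Evaluate: s_(n+1) = 2**(-n - 1)*(-2*n**3 - 9*n**2 - 13*n - 5); subtract s_(2) = -29/4 ⇒ S(n) = 2**(-n - 2)*(29*2**n - 4*n**3 - 18*n**2 - 26*n - 10).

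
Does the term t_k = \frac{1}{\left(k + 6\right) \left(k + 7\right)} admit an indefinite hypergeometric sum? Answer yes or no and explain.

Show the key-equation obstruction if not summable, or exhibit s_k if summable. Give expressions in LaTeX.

Yes. s_k = \frac{k}{6 \left(k + 6\right)}.

The ratio is (k + 6)/(k + 8).
Gosper form: A/B · C(k+1)/C(k) with A=k + 6, B=k + 8, C=1.
Set up (k + 6)·f(k+1) − (k + 7)·f(k) − (1) = 0.
From deg A=1, deg B=1, deg C=0: d=1.
Solve for f: f(k) = k/6 (degree 1 ≤ 1).
Get s_k = R·t_k = k/(6*(k + 6)) with R(k) = B(k−1)f(k)/C(k) = k*(k + 7)/6.
Δs = 1/(k**2 + 13*k + 42), as required.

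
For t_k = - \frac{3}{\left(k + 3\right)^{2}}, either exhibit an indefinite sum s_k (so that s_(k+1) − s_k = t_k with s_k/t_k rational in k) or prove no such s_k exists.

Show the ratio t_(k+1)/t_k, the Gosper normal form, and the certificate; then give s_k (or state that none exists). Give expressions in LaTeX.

none — t_k is not Gosper-summable

Ratio r(k) = (k + 3)**2/(k + 4)**2.
A = k**2 + 6*k + 9, B = k**2 + 8*k + 16, C = 1.
Need (k**2 + 6*k + 9)·f(k+1) − (k**2 + 6*k + 9)·f(k) = 1.
Degrees (2,2,0) ⇒ d ≤ 0.
Put f(k) = c0: A·f(k+1) − B(k−1)·f(k) − C = -1; need -1 = 0 — inconsistent ⇒ no f, not summable.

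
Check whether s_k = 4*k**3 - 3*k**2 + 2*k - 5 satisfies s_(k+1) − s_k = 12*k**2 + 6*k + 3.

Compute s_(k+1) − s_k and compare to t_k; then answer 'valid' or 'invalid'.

s_(k+1) = 4*k**3 + 9*k**2 + 8*k - 2
s_(k+1) − s_k = 12*k**2 + 6*k + 3
(s_(k+1) − s_k) − t_k = 0

valid; difference matches t_k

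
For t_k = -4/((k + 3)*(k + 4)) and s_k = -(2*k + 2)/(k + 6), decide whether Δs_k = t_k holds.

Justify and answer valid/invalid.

s_(k+1) = 2*(-k - 2)/(k + 7)
s_(k+1) − s_k = -10/(k**2 + 13*k + 42)
(s_(k+1) − s_k) − t_k = 6*(-k**2 - 3*k + 8)/(k**4 + 20*k**3 + 145*k**2 + 450*k + 504)

Invalid: residual 6*(-k**2 - 3*k + 8)/(k**4 + 20*k**3 + 145*k**2 + 450*k + 504) ≠ 0.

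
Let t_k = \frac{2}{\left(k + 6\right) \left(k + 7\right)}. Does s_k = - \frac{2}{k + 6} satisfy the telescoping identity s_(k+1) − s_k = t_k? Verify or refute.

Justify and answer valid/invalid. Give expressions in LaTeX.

s_(k+1) = -2/(k + 7)
s_(k+1) − s_k = 2/((k + 6)*(k + 7))
(s_(k+1) − s_k) − t_k = 0

Valid — Δs_k = t_k.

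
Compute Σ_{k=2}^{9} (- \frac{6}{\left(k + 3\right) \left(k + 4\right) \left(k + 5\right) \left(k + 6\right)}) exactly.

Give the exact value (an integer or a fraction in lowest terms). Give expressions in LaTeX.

Σ = -4/455

The ratio is (k + 3)/(k + 7).
A = k + 3, B = k + 7, C = 1.
Solve (k + 3)·f(k+1) − (k + 6)·f(k) = 1.
d = 3 from the (1,1,0) case.
Solve for f: f(k) = k*(k**2 + 12*k + 47)/180 (degree 3 ≤ 3).
So s_k = (B(k−1)f/C)·t_k = (k*(k + 6)*(k**2 + 12*k + 47)/180)·t_k = k*(-k**2 - 12*k - 47)/(30*(k + 3)*(k + 4)*(k + 5)).
Δs = -6/(k**4 + 18*k**3 + 119*k**2 + 342*k + 360), as required.
Σ_(k=2)^(9) t_k = s_(10) − s_(2) = -89/2730 − (-1/42) = -4/455.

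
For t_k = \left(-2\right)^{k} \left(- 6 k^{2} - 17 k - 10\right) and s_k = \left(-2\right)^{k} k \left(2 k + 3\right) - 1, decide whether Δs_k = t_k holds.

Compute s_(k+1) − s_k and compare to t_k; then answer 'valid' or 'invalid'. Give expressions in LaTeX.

s_(k+1) = (-2)**(k + 1)*(k + 1)*(2*k + 5) - 1
s_(k+1) − s_k = (-2)**k*(-6*k**2 - 17*k - 10)
(s_(k+1) − s_k) − t_k = 0

Valid — Δs_k = t_k.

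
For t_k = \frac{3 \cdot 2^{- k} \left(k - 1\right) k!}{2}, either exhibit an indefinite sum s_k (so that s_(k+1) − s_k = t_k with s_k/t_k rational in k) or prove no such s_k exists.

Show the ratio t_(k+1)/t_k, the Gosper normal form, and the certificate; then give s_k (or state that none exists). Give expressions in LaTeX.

s_k = 3 \cdot 2^{- k} k!

r(k) = k*(k + 1)/(2*(k - 1)) after simplifying.
Gosper form: A/B · C(k+1)/C(k) with A=k/2 + 1/2, B=1, C=k - 1.
Key eq: (k/2 + 1/2)·f(k+1) = (1)·f(k) + (k - 1).
deg f ≤ 0 (via 1,0,1).
A polynomial solution: f(k) = 2.
Get s_k = R·t_k = 3*factorial(k)/2**k with R(k) = B(k−1)f(k)/C(k) = 2/(k - 1).
Check: Δs_k = 3*(k - 1)*factorial(k)/(2*2**k). ✓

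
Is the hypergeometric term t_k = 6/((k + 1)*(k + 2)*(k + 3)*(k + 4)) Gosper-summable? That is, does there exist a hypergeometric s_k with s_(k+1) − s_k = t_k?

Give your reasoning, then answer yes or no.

Yes. s_k = k*(k**2 + 6*k + 11)/(3*(k + 1)*(k + 2)*(k + 3)).

The ratio is (k + 1)/(k + 5).
Take A(k)=k + 1, B(k)=k + 5, C(k)=1.
Key eq: (k + 1)·f(k+1) = (k + 4)·f(k) + (1).
Degrees (1,1,0) ⇒ d ≤ 3.
A polynomial solution: f(k) = k*(k**2 + 6*k + 11)/18.
Then R = B(k−1)f/C = k*(k + 4)*(k**2 + 6*k + 11)/18, so s_k = R(k)·t_k = k*(k**2 + 6*k + 11)/(3*(k + 1)*(k + 2)*(k + 3)).
Δs = 6/(k**4 + 10*k**3 + 35*k**2 + 50*k + 24), as required.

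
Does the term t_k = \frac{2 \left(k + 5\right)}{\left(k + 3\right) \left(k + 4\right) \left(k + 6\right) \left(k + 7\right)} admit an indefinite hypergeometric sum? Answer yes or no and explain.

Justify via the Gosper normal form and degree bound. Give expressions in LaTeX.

Yes. s_k = \frac{k \left(k + 9\right)}{18 \left(k^{2} + 9 k + 18\right)}.

r(k) = (k + 3)*(k + 6)**2/((k + 5)**2*(k + 8)) after simplifying.
A = k + 3, B = k + 8, C = k**2 + 10*k + 25.
Set up (k + 3)·f(k+1) − (k + 7)·f(k) − (k**2 + 10*k + 25) = 0.
deg f ≤ 4 (via 1,1,2).
Coefficient equations give f(k) = k*(k + 4)*(k + 5)*(k + 9)/36.
Certificate R = B(k−1)f/C = k*(k + 4)*(k + 7)*(k + 9)/(36*(k + 5)) gives s_k = k*(k + 9)/(18*(k**2 + 9*k + 18)).
Verify: 2*(k + 5)/(k**4 + 20*k**3 + 145*k**2 + 450*k + 504) matches t_k.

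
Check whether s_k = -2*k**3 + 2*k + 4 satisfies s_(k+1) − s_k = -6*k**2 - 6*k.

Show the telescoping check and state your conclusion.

s_(k+1) = 2*k - 2*(k + 1)**3 + 6
s_(k+1) − s_k = 6*k*(-k - 1)
(s_(k+1) − s_k) − t_k = 0

Valid: the claim telescopes to t_k.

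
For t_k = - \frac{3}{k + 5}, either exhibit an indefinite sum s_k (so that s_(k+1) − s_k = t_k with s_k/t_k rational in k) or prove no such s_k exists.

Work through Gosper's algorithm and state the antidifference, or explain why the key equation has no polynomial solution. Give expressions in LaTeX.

Step 1: r(k) = (k + 5)/(k + 6).
Take A(k)=k + 5, B(k)=k + 6, C(k)=1.
Set up (k + 5)·f(k+1) − (k + 5)·f(k) − (1) = 0.
d = 0 from the (1,1,0) case.
Put f(k) = c0: A·f(k+1) − B(k−1)·f(k) − C = -1; need -1 = 0 — inconsistent ⇒ no f, not summable.

none (Gosper's algorithm certifies no s_k)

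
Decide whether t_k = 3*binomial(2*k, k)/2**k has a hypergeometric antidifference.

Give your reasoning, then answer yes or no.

No — negative degree bound, so no certificate f.

Compute t_(k+1)/t_k: get (2*k + 1)/(k + 1).
Normal form (A,B,C) = (2*k + 1, k + 1, 1).
Solve (2*k + 1)·f(k+1) − (k)·f(k) = 1.
Degrees (1,1,0) ⇒ d ≤ -1.
Negative degree bound (-1): no f exists, t_k not Gosper-summable.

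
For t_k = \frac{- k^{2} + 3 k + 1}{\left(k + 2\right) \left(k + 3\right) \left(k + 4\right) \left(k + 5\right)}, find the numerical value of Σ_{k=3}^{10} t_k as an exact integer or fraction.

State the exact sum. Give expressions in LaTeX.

Σ = -6/455

Ratio r(k) = (k + 2)*(3*k - (k + 1)**2 + 4)/((k + 6)*(-k**2 + 3*k + 1)).
Take A(k)=k + 2, B(k)=k + 6, C(k)=k**2 - 3*k - 1.
f must satisfy (k + 2)·f(k+1) − (k + 5)·f(k) = k**2 - 3*k - 1.
d = 3 from the (1,1,2) case.
Coefficient equations give f(k) = k*(k**2 - 15*k + 2)/24.
Then R = B(k−1)f/C = k*(k + 5)*(k**2 - 15*k + 2)/(24*(k**2 - 3*k - 1)), so s_k = R(k)·t_k = k*(-k**2 + 15*k - 2)/(24*(k + 2)*(k + 3)*(k + 4)).
Δs = (-k**2 + 3*k + 1)/(k**4 + 14*k**3 + 71*k**2 + 154*k + 120), as required.
Σ_(k=3)^(10) t_k = s_(11) − s_(3) = 11/1560 − (17/840) = -6/455.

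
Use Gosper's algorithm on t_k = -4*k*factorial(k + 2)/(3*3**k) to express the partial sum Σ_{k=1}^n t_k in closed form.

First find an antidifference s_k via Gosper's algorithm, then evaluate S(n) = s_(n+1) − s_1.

S(n) = 8 - 4*factorial(n + 3)/(3*3**n)

Ratio r(k) = (k + 1)*(k + 3)/(3*k).
A = k/3 + 1, B = 1, C = k.
Solve (k/3 + 1)·f(k+1) − (1)·f(k) = k.
From deg A=1, deg B=0, deg C=1: d=0.
A polynomial solution: f(k) = 3.
R(k) = B(k−1)·f(k)/C(k) = 3/k; s_k = R·t_k = -4*factorial(k + 2)/3**k.
Verify: -4*k*factorial(k + 2)/(3*3**k) matches t_k.
Σ_(k=1)^n t_k = s_(n+1) − s_(1) = (-4*3**(-n - 1)*factorial(n + 3)) − (-8), i.e. 8 - 4*factorial(n + 3)/(3*3**n).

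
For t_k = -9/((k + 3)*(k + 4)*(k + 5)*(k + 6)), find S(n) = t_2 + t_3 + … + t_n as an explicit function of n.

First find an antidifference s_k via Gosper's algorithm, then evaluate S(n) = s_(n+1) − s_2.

S(n) = (-n**3 - 15*n**2 - 74*n + 90)/(70*(n**3 + 15*n**2 + 74*n + 120))

The ratio is (k + 3)/(k + 7).
Gosper form: A/B · C(k+1)/C(k) with A=k + 3, B=k + 7, C=1.
f must satisfy (k + 3)·f(k+1) − (k + 6)·f(k) = 1.
Bound: deg f ≤ 3.
Solve for f: f(k) = k*(k**2 + 12*k + 47)/180 (degree 3 ≤ 3).
R(k) = B(k−1)·f(k)/C(k) = k*(k + 6)*(k**2 + 12*k + 47)/180; s_k = R·t_k = k*(-k**2 - 12*k - 47)/(20*(k + 3)*(k + 4)*(k + 5)).
Δs = -9/(k**4 + 18*k**3 + 119*k**2 + 342*k + 360), as required.
s_(n+1) = (-n**3 - 15*n**2 - 74*n - 60)/(20*(n**3 + 15*n**2 + 74*n + 120)) and s_(2) = -1/28, so S(n) = (-n**3 - 15*n**2 - 74*n + 90)/(70*(n**3 + 15*n**2 + 74*n + 120)).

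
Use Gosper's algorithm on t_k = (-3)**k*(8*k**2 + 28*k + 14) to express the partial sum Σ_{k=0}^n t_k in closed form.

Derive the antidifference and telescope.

The ratio is 3*(-4*k**2 - 22*k - 25)/(4*k**2 + 14*k + 7).
Factor: A=-3; B=1; C=k**2 + 7*k/2 + 7/4.
Solve (-3)·f(k+1) − (1)·f(k) = k**2 + 7*k/2 + 7/4.
Bound: deg f ≤ 2.
Solving with deg f ≤ 2: f(k) = -(2*k**2 + 4*k - 1)/8.
Certificate R = B(k−1)f/C = -(2*k**2 + 4*k - 1)/(2*(4*k**2 + 14*k + 7)) gives s_k = (-3)**k*(-2*k**2 - 4*k + 1).
Δs = (-3)**k*(8*k**2 + 28*k + 14), as required.
s_(n+1) = 3*(-3)**n*(2*n**2 + 8*n + 5) and s_(0) = 1, so S(n) = 6*(-3)**n*n**2 + 24*(-3)**n*n + 15*(-3)**n - 1.

S(n) = 6*(-3)**n*n**2 + 24*(-3)**n*n + 15*(-3)**n - 1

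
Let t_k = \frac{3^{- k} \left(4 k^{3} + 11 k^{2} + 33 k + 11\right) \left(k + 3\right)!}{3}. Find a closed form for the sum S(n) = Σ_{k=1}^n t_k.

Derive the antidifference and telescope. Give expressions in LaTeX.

S(n) = \frac{3^{- n} \left(- 48 \cdot 3^{n} + 4 n^{6} n! + 47 n^{5} n! + 212 n^{4} n! + 465 n^{3} n! + 516 n^{2} n! + 268 n n! + 48 n!\right)}{3}

The ratio is (4*k**4 + 39*k**3 + 159*k**2 + 327*k + 236)/(3*(4*k**3 + 11*k**2 + 33*k + 11)).
A = k/3 + 4/3, B = 1, C = k**3 + 11*k**2/4 + 33*k/4 + 11/4.
Need (k/3 + 4/3)·f(k+1) − (1)·f(k) = k**3 + 11*k**2/4 + 33*k/4 + 11/4.
deg f ≤ 2 (via 1,0,3).
Solve for f: f(k) = 3*(4*k**2 - k - 1)/4 (degree 2 ≤ 2).
So s_k = (B(k−1)f/C)·t_k = (3*(4*k**2 - k - 1)/(4*k**3 + 11*k**2 + 33*k + 11))·t_k = (4*k**2 - k - 1)*factorial(k + 3)/3**k.
Verify: (4*k**3 + 11*k**2 + 33*k + 11)*factorial(k + 3)/(3*3**k) matches t_k.
Evaluate: s_(n+1) = 3**(-n - 1)*(4*n**2 + 7*n + 2)*factorial(n + 4); subtract s_(1) = 16 ⇒ S(n) = (-48*3**n + 4*n**6*factorial(n) + 47*n**5*factorial(n) + 212*n**4*factorial(n) + 465*n**3*factorial(n) + 516*n**2*factorial(n) + 268*n*factorial(n) + 48*factorial(n))/(3*3**n).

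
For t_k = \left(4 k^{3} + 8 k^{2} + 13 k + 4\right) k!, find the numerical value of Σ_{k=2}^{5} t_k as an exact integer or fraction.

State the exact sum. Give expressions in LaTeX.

Compute t_(k+1)/t_k: get (4*k**4 + 24*k**3 + 61*k**2 + 70*k + 29)/(4*k**3 + 8*k**2 + 13*k + 4).
A = k + 1, B = 1, C = k**3 + 2*k**2 + 13*k/4 + 1.
Key eq: (k + 1)·f(k+1) = (1)·f(k) + (k**3 + 2*k**2 + 13*k/4 + 1).
deg f ≤ 2 (via 1,0,3).
Solving with deg f ≤ 2: f(k) = (4*k**2 + 1)/4.
Certificate R = B(k−1)f/C = (4*k**2 + 1)/(4*k**3 + 8*k**2 + 13*k + 4) gives s_k = (4*k**2 + 1)*factorial(k).
Check: Δs_k = (4*k**3 + 8*k**2 + 13*k + 4)*factorial(k). ✓
Sum = s_(6) − s_(2); s_(6) = 104400, s_(2) = 34 ⇒ 104366.

Σ = 104366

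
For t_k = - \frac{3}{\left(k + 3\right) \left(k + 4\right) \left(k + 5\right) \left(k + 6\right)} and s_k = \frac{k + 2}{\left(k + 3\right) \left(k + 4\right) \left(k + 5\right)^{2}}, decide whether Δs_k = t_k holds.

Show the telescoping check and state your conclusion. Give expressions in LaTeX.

s_(k+1) = (k + 3)/((k + 4)*(k + 5)*(k + 6)**2)
s_(k+1) − s_k = (-(k + 2)*(k + 6)**2 + (k + 3)**2*(k + 5))/((k + 3)*(k + 4)*(k + 5)**2*(k + 6)**2)
(s_(k+1) − s_k) − t_k = 3*(4*k + 21)/(k**6 + 29*k**5 + 347*k**4 + 2191*k**3 + 7692*k**2 + 14220*k + 10800)

Invalid: residual \frac{3 \left(4 k + 21\right)}{k^{6} + 29 k^{5} + 347 k^{4} + 2191 k^{3} + 7692 k^{2} + 14220 k + 10800} ≠ 0.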